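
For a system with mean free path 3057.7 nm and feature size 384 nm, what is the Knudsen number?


Knudsen number Kn = lambda / L
Kn = 3057.7 / 384
Kn = 7.9628

7.9628


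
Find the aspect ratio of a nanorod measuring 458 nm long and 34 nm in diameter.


Aspect ratio AR = length / diameter
AR = 458 / 34
AR = 13.47

13.47


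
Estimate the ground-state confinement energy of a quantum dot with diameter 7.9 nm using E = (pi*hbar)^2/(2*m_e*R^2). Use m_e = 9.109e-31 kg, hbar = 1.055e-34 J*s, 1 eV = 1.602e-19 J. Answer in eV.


Radius R = 7.9/2 = 3.95 nm = 3.95e-09 m
E = (pi * 1.055e-34)^2 / (2 * 9.109e-31 * (3.95e-09)^2)
E(J) = 3.86465e-21
E = E(J) / 1.602e-19 = 0.0241 eV

0.0241


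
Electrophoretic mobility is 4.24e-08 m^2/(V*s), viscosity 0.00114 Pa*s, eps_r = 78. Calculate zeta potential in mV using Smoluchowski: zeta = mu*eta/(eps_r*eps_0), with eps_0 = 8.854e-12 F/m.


Smoluchowski equation: zeta = mu * eta / (eps_r * eps_0)
zeta = 4.24e-08 * 0.00114 / (78 * 8.854e-12)
zeta = 0.06999 V = 69.99 mV

69.99


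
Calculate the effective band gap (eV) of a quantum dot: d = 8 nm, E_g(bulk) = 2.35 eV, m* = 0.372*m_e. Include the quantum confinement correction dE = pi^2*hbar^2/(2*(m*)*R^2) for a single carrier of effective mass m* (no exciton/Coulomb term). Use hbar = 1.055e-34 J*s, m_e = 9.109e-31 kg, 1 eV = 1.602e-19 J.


Radius R = 8/2 nm = 4e-09 m
Confinement energy dE = pi^2 * hbar^2 / (2 * m_eff * m_e * R^2)
dE = pi^2 * (1.055e-34)^2 / (2 * 0.372 * 9.109e-31 * (4e-09)^2) J, divided by 1.602e-19 J/eV
dE = 0.0632 eV
Total band gap = E_g(bulk) + dE = 2.35 + 0.0632 = 2.4132 eV

2.4132


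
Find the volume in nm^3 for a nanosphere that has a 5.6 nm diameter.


Radius r = 5.6/2 = 2.8 nm
Volume V = (4/3) * pi * r^3
V = (4/3) * pi * (2.8)^3
V = 91.95 nm^3

91.95


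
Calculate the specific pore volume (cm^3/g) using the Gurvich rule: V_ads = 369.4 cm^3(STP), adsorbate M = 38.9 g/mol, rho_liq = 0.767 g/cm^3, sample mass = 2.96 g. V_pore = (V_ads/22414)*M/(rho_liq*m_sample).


Moles adsorbed n = V_ads / 22414 = 369.4 / 22414 = 1.648077e-02 mol
Liquid volume V_liq = n * M / rho_liq = 1.648077e-02 * 38.9 / 0.767 = 0.83586 cm^3
Specific pore volume V_pore = V_liq / m_sample = 0.83586 / 2.96
V_pore = 0.2824 cm^3/g

0.2824


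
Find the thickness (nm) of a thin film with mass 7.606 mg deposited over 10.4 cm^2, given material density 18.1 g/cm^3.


Convert: m = 7.606 mg = 7.6060e-06 kg, A = 10.4 cm^2 = 1.0400e-03 m^2, rho = 18.1 g/cm^3 = 18100 kg/m^3
t = m / (A * rho)
t = 7.6060e-06 / (1.0400e-03 * 18100)
t = 4.0406e-07 m = 404.1 nm

404.1


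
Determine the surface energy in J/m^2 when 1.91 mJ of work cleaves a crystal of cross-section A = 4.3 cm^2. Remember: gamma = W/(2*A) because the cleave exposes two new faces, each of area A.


Convert: A = 4.3 cm^2 = 0.00043 m^2, W = 1.91 mJ = 0.00191 J
Cleaving exposes two faces of area A, so total new surface = 2*A and gamma = W / (2*A)
gamma = 0.00191 / (2 * 0.00043)
gamma = 2.221 J/m^2

2.221


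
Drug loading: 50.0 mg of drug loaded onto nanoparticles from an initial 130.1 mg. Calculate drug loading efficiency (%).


Drug loading efficiency = (drug loaded / drug initial) * 100
DLE = 50.0 / 130.1 * 100
DLE = 0.3843 * 100
DLE = 38.43%

38.43


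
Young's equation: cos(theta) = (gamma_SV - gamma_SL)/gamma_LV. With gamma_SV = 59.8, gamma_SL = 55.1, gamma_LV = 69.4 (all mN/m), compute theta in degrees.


cos(theta) = (gamma_SV - gamma_SL) / gamma_LV
cos(theta) = (59.8 - 55.1) / 69.4
cos(theta) = 0.067723
theta = arccos(0.067723) = 86.12 degrees

86.12


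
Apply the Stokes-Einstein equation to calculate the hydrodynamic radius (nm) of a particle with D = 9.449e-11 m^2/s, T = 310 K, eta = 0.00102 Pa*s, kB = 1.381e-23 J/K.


Stokes-Einstein: R = kB*T / (6*pi*eta*D)
R = 1.381e-23 * 310 / (6 * pi * 0.00102 * 9.449e-11)
R = 2.3565e-09 m = 2.36 nm

2.36


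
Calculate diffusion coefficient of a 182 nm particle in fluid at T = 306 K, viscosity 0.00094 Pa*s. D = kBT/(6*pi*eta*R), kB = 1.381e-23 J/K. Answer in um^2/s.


Radius R = 182/2 = 91 nm = 9.1e-08 m
D = kB*T / (6*pi*eta*R)
D = 1.381e-23 * 306 / (6 * pi * 0.00094 * 9.1e-08)
D = 2.62087e-12 m^2/s = 2.621 um^2/s

2.621


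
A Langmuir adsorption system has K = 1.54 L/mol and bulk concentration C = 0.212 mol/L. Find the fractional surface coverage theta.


Langmuir isotherm: theta = K*C / (1 + K*C)
K*C = 1.54 * 0.212 = 0.32648
theta = 0.32648 / (1 + 0.32648) = 0.32648 / 1.32648
theta = 0.2461

0.2461


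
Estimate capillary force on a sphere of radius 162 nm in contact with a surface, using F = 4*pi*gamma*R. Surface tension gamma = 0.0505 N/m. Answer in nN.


Convert radius: R = 162 nm = 1.62e-07 m
F = 4 * pi * gamma * R
F = 4 * pi * 0.0505 * 1.62e-07
F = 1.02805e-07 N = 102.8055 nN

102.8055


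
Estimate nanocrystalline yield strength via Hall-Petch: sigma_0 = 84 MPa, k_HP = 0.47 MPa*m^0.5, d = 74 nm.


d = 74 nm = 7.4e-08 m
sqrt(d) = 0.0002720294
Hall-Petch contribution = k / sqrt(d) = 0.47 / 0.0002720294 = 1727.8 MPa
sigma = sigma_0 + k/sqrt(d) = 84 + 1727.8 = 1811.8 MPa

1811.8


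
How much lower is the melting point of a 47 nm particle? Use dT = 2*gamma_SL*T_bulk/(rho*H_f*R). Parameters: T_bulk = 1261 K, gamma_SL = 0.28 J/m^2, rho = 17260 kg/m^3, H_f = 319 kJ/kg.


Radius R = 47/2 = 23.5 nm = 2.35e-08 m
Convert H_f = 319 kJ/kg = 319000 J/kg
dT = 2 * gamma_SL * T_bulk / (rho * H_f * R)
dT = 2 * 0.28 * 1261 / (17260 * 319000 * 2.35e-08)
dT = 5.5 K

5.5


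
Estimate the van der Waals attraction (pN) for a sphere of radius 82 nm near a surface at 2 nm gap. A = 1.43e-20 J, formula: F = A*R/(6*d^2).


Convert to SI: R = 82 nm = 8.2e-08 m, d = 2 nm = 2e-09 m
F = A * R / (6 * d^2)
F = 1.43e-20 * 8.2e-08 / (6 * (2e-09)^2)
F = 4.88583e-11 N = 48.858 pN

48.858


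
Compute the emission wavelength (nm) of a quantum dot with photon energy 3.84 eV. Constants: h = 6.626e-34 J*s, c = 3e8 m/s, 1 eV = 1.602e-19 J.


Convert energy: E = 3.84 eV = 3.84 * 1.602e-19 = 6.15168e-19 J
lambda = h*c / E = 6.626e-34 * 3e8 / 6.15168e-19
lambda = 3.23131e-07 m = 323.1 nm

323.1


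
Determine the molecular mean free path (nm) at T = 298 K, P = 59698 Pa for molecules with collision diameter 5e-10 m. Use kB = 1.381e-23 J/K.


Mean free path: lambda = kB*T / (sqrt(2) * pi * d^2 * P)
lambda = 1.381e-23 * 298 / (sqrt(2) * pi * (5e-10)^2 * 59698)
lambda = 6.20648e-08 m
lambda = 62.06 nm

62.06


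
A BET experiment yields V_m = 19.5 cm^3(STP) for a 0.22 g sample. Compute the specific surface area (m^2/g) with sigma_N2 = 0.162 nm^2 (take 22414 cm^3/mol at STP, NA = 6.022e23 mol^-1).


Number of moles in monolayer = V_m / 22414 = 19.5 / 22414 = 0.00086999
Number of molecules = moles * NA = 0.00086999 * 6.022e23
SA = molecules * sigma / mass
SA = (19.5 / 22414) * 6.022e23 * 0.162e-18 / 0.22
SA = 385.8 m^2/g

385.8


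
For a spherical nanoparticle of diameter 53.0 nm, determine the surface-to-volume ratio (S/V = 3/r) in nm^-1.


Radius r = 53.0/2 = 26.5 nm
S/V = 3 / r = 3 / 26.5
S/V = 0.1132 nm^-1

0.1132


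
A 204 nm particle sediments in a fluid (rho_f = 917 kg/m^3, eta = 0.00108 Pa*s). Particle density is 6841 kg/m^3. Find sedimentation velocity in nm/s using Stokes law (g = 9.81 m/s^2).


Radius R = 204/2 nm = 1.02e-07 m
Density difference = 6841 - 917 = 5924 kg/m^3
v = 2 * R^2 * (rho_p - rho_f) * g / (9 * eta)
v = 2 * (1.02e-07)^2 * 5924 * 9.81 / (9 * 0.00108)
v = 1.24408e-07 m/s = 124.4079 nm/s

124.4079


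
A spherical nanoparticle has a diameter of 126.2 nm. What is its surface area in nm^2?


Radius r = 126.2/2 = 63.1 nm
Surface area SA = 4 * pi * r^2
SA = 4 * pi * (63.1)^2
SA = 50034.39 nm^2

50034.39


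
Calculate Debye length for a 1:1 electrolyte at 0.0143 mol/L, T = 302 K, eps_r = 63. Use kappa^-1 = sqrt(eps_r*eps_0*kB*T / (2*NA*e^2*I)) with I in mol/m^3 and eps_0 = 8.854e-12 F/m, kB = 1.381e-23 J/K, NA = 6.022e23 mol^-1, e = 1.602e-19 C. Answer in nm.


Ionic strength I = 0.0143 * 1^2 * 1000 = 14.3 mol/m^3
kappa^-1 = sqrt(63 * 8.854e-12 * 1.381e-23 * 302 / (2 * 6.022e23 * (1.602e-19)^2 * 14.3))
kappa^-1 = 2.294 nm

2.294


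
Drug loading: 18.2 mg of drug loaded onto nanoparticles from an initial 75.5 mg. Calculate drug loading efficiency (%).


Drug loading efficiency = (drug loaded / drug initial) * 100
DLE = 18.2 / 75.5 * 100
DLE = 0.2411 * 100
DLE = 24.11%

24.11


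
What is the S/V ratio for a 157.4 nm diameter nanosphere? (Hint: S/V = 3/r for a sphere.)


Radius r = 157.4/2 = 78.7 nm
S/V = 3 / r = 3 / 78.7
S/V = 0.0381 nm^-1

0.0381


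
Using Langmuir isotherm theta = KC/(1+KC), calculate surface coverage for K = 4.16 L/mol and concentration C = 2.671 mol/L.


Langmuir isotherm: theta = K*C / (1 + K*C)
K*C = 4.16 * 2.671 = 11.11136
theta = 11.11136 / (1 + 11.11136) = 11.11136 / 12.11136
theta = 0.9174

0.9174


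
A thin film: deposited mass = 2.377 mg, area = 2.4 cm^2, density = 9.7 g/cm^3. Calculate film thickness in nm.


Convert: m = 2.377 mg = 2.3770e-06 kg, A = 2.4 cm^2 = 2.4000e-04 m^2, rho = 9.7 g/cm^3 = 9700 kg/m^3
t = m / (A * rho)
t = 2.3770e-06 / (2.4000e-04 * 9700)
t = 1.0210e-06 m = 1021.0 nm

1021.0


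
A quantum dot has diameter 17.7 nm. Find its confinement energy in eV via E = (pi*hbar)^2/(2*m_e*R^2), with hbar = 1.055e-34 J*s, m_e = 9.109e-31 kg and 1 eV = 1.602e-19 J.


Radius R = 17.7/2 = 8.85 nm = 8.85e-09 m
E = (pi * 1.055e-34)^2 / (2 * 9.109e-31 * (8.85e-09)^2)
E(J) = 7.6987e-22
E = E(J) / 1.602e-19 = 0.0048 eV

0.0048


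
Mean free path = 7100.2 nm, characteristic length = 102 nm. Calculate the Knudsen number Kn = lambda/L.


Knudsen number Kn = lambda / L
Kn = 7100.2 / 102
Kn = 69.6098

69.6098


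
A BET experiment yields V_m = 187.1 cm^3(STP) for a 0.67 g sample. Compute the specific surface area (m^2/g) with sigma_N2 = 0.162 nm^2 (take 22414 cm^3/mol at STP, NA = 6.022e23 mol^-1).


Number of moles in monolayer = V_m / 22414 = 187.1 / 22414 = 0.00834746
Number of molecules = moles * NA = 0.00834746 * 6.022e23
SA = molecules * sigma / mass
SA = (187.1 / 22414) * 6.022e23 * 0.162e-18 / 0.67
SA = 1215.4 m^2/g

1215.4


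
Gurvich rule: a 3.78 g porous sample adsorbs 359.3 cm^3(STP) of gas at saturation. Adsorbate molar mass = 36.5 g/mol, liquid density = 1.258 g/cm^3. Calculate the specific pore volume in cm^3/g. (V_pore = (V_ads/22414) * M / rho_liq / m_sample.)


Moles adsorbed n = V_ads / 22414 = 359.3 / 22414 = 1.603016e-02 mol
Liquid volume V_liq = n * M / rho_liq = 1.603016e-02 * 36.5 / 1.258 = 0.46510 cm^3
Specific pore volume V_pore = V_liq / m_sample = 0.46510 / 3.78
V_pore = 0.123 cm^3/g

0.123


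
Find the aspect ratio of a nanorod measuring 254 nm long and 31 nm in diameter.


Aspect ratio AR = length / diameter
AR = 254 / 31
AR = 8.19

8.19


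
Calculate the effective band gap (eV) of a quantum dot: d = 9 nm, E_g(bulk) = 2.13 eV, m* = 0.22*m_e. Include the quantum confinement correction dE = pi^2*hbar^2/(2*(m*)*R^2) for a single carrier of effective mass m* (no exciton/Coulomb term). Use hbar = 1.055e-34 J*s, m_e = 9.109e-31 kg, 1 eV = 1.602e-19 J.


Radius R = 9/2 nm = 4.5e-09 m
Confinement energy dE = pi^2 * hbar^2 / (2 * m_eff * m_e * R^2)
dE = pi^2 * (1.055e-34)^2 / (2 * 0.22 * 9.109e-31 * (4.5e-09)^2) J, divided by 1.602e-19 J/eV
dE = 0.0845 eV
Total band gap = E_g(bulk) + dE = 2.13 + 0.0845 = 2.2145 eV

2.2145


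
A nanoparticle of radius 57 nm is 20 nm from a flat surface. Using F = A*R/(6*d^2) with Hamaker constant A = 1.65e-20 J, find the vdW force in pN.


Convert to SI: R = 57 nm = 5.7e-08 m, d = 20 nm = 2e-08 m
F = A * R / (6 * d^2)
F = 1.65e-20 * 5.7e-08 / (6 * (2e-08)^2)
F = 3.91875e-13 N = 0.392 pN

0.392


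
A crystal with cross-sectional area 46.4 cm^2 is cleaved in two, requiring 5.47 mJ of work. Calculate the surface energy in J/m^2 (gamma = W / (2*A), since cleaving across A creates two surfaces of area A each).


Convert: A = 46.4 cm^2 = 0.00464 m^2, W = 5.47 mJ = 0.00547 J
Cleaving exposes two faces of area A, so total new surface = 2*A and gamma = W / (2*A)
gamma = 0.00547 / (2 * 0.00464)
gamma = 0.589 J/m^2

0.589


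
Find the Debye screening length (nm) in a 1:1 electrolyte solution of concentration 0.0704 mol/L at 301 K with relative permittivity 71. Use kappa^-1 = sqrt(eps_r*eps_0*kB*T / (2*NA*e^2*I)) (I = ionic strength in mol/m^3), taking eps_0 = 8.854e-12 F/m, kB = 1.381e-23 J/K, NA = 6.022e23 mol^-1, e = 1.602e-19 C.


Ionic strength I = 0.0704 * 1^2 * 1000 = 70.4 mol/m^3
kappa^-1 = sqrt(71 * 8.854e-12 * 1.381e-23 * 301 / (2 * 6.022e23 * (1.602e-19)^2 * 70.4))
kappa^-1 = 1.096 nm

1.096


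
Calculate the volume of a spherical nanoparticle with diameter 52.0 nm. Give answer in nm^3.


Radius r = 52.0/2 = 26 nm
Volume V = (4/3) * pi * r^3
V = (4/3) * pi * (26)^3
V = 73622.18 nm^3

73622.18


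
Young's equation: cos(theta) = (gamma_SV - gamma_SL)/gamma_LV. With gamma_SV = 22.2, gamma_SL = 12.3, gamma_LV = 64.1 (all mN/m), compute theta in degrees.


cos(theta) = (gamma_SV - gamma_SL) / gamma_LV
cos(theta) = (22.2 - 12.3) / 64.1
cos(theta) = 0.154446
theta = arccos(0.154446) = 81.12 degrees

81.12


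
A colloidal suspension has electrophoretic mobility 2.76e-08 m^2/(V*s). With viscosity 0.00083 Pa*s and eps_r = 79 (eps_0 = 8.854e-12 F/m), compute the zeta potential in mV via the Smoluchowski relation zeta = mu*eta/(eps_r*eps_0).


Smoluchowski equation: zeta = mu * eta / (eps_r * eps_0)
zeta = 2.76e-08 * 0.00083 / (79 * 8.854e-12)
zeta = 0.032751 V = 32.75 mV

32.75


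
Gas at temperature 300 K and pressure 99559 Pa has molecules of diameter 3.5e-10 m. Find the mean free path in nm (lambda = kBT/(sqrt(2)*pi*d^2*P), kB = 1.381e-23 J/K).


Mean free path: lambda = kB*T / (sqrt(2) * pi * d^2 * P)
lambda = 1.381e-23 * 300 / (sqrt(2) * pi * (3.5e-10)^2 * 99559)
lambda = 7.64599e-08 m
lambda = 76.46 nm

76.46


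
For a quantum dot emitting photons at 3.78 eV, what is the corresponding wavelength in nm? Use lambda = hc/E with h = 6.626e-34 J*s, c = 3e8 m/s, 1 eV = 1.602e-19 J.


Convert energy: E = 3.78 eV = 3.78 * 1.602e-19 = 6.05556e-19 J
lambda = h*c / E = 6.626e-34 * 3e8 / 6.05556e-19
lambda = 3.2826e-07 m = 328.3 nm

328.3


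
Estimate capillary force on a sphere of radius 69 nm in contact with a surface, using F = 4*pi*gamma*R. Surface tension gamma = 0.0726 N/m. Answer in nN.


Convert radius: R = 69 nm = 6.9e-08 m
F = 4 * pi * gamma * R
F = 4 * pi * 0.0726 * 6.9e-08
F = 6.295e-08 N = 62.95 nN

62.95


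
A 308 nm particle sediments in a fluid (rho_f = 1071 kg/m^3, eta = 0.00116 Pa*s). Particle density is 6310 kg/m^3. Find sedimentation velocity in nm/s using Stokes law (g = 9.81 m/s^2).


Radius R = 308/2 nm = 1.54e-07 m
Density difference = 6310 - 1071 = 5239 kg/m^3
v = 2 * R^2 * (rho_p - rho_f) * g / (9 * eta)
v = 2 * (1.54e-07)^2 * 5239 * 9.81 / (9 * 0.00116)
v = 2.33501e-07 m/s = 233.5008 nm/s

233.5008


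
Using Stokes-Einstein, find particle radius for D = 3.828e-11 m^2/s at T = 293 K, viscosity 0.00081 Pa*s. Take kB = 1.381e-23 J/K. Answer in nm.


Stokes-Einstein: R = kB*T / (6*pi*eta*D)
R = 1.381e-23 * 293 / (6 * pi * 0.00081 * 3.828e-11)
R = 6.92314e-09 m = 6.92 nm

6.92


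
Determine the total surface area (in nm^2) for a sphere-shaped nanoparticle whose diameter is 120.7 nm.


Radius r = 120.7/2 = 60.35 nm
Surface area SA = 4 * pi * r^2
SA = 4 * pi * (60.35)^2
SA = 45768.26 nm^2

45768.26


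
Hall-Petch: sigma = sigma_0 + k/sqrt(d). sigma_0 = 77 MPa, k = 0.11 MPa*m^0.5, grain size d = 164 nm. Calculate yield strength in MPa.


d = 164 nm = 1.64e-07 m
sqrt(d) = 0.0004049691
Hall-Petch contribution = k / sqrt(d) = 0.11 / 0.0004049691 = 271.6 MPa
sigma = sigma_0 + k/sqrt(d) = 77 + 271.6 = 348.6 MPa

348.6


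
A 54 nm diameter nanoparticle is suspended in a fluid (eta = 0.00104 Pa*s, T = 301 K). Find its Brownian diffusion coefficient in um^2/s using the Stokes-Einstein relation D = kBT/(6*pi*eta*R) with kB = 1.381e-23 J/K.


Radius R = 54/2 = 27 nm = 2.7e-08 m
D = kB*T / (6*pi*eta*R)
D = 1.381e-23 * 301 / (6 * pi * 0.00104 * 2.7e-08)
D = 7.85348e-12 m^2/s = 7.853 um^2/s

7.853


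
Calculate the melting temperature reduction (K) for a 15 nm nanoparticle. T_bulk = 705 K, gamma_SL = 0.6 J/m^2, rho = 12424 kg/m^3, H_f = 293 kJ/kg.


Radius R = 15/2 = 7.5 nm = 7.5e-09 m
Convert H_f = 293 kJ/kg = 293000 J/kg
dT = 2 * gamma_SL * T_bulk / (rho * H_f * R)
dT = 2 * 0.6 * 705 / (12424 * 293000 * 7.5e-09)
dT = 31.0 K

31.0


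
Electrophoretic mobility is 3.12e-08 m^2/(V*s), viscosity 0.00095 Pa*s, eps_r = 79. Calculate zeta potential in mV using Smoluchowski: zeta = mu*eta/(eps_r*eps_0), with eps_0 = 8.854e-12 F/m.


Smoluchowski equation: zeta = mu * eta / (eps_r * eps_0)
zeta = 3.12e-08 * 0.00095 / (79 * 8.854e-12)
zeta = 0.042375 V = 42.38 mV

42.38


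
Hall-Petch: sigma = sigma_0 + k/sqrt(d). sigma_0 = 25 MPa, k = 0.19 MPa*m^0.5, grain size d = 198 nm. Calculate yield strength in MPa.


d = 198 nm = 1.98e-07 m
sqrt(d) = 0.0004449719
Hall-Petch contribution = k / sqrt(d) = 0.19 / 0.0004449719 = 427.0 MPa
sigma = sigma_0 + k/sqrt(d) = 25 + 427.0 = 452.0 MPa

452.0


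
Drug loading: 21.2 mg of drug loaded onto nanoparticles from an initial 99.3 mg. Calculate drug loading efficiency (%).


Drug loading efficiency = (drug loaded / drug initial) * 100
DLE = 21.2 / 99.3 * 100
DLE = 0.2135 * 100
DLE = 21.35%

21.35


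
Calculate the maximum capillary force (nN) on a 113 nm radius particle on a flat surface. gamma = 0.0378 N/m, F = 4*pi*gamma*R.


Convert radius: R = 113 nm = 1.13e-07 m
F = 4 * pi * gamma * R
F = 4 * pi * 0.0378 * 1.13e-07
F = 5.3676e-08 N = 53.676 nN

53.676


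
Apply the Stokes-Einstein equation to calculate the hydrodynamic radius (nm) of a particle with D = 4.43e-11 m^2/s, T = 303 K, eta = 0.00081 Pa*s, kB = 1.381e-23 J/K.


Stokes-Einstein: R = kB*T / (6*pi*eta*D)
R = 1.381e-23 * 303 / (6 * pi * 0.00081 * 4.43e-11)
R = 6.18652e-09 m = 6.19 nm

6.19


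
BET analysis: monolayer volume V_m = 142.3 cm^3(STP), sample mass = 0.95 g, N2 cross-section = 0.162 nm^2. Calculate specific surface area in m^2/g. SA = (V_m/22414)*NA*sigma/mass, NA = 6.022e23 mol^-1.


Number of moles in monolayer = V_m / 22414 = 142.3 / 22414 = 0.00634871
Number of molecules = moles * NA = 0.00634871 * 6.022e23
SA = molecules * sigma / mass
SA = (142.3 / 22414) * 6.022e23 * 0.162e-18 / 0.95
SA = 652.0 m^2/g

652.0


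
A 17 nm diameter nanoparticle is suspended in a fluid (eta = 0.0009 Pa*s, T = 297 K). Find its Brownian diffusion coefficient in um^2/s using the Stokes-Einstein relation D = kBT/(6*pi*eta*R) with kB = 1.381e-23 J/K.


Radius R = 17/2 = 8.5 nm = 8.5e-09 m
D = kB*T / (6*pi*eta*R)
D = 1.381e-23 * 297 / (6 * pi * 0.0009 * 8.5e-09)
D = 2.84438e-11 m^2/s = 28.444 um^2/s

28.444


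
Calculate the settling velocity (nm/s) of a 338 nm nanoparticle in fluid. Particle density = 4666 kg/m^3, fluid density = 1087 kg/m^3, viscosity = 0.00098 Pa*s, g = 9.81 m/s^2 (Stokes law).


Radius R = 338/2 nm = 1.69e-07 m
Density difference = 4666 - 1087 = 3579 kg/m^3
v = 2 * R^2 * (rho_p - rho_f) * g / (9 * eta)
v = 2 * (1.69e-07)^2 * 3579 * 9.81 / (9 * 0.00098)
v = 2.27387e-07 m/s = 227.3869 nm/s

227.3869


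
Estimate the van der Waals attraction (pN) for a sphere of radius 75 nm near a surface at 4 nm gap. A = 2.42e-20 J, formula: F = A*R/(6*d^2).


Convert to SI: R = 75 nm = 7.5e-08 m, d = 4 nm = 4e-09 m
F = A * R / (6 * d^2)
F = 2.42e-20 * 7.5e-08 / (6 * (4e-09)^2)
F = 1.89063e-11 N = 18.906 pN

18.906


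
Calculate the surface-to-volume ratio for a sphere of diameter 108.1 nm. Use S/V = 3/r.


Radius r = 108.1/2 = 54.05 nm
S/V = 3 / r = 3 / 54.05
S/V = 0.0555 nm^-1

0.0555


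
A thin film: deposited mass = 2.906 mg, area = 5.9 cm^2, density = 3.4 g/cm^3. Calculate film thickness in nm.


Convert: m = 2.906 mg = 2.9060e-06 kg, A = 5.9 cm^2 = 5.9000e-04 m^2, rho = 3.4 g/cm^3 = 3400 kg/m^3
t = m / (A * rho)
t = 2.9060e-06 / (5.9000e-04 * 3400)
t = 1.4487e-06 m = 1448.7 nm

1448.7


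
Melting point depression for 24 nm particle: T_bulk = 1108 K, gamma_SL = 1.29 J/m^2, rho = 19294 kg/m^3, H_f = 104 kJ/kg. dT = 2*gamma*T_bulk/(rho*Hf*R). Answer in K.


Radius R = 24/2 = 12 nm = 1.2e-08 m
Convert H_f = 104 kJ/kg = 104000 J/kg
dT = 2 * gamma_SL * T_bulk / (rho * H_f * R)
dT = 2 * 1.29 * 1108 / (19294 * 104000 * 1.2e-08)
dT = 118.7 K

118.7


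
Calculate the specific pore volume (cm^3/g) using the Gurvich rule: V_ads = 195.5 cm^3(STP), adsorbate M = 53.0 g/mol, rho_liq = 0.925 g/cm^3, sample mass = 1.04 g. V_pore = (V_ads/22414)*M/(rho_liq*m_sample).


Moles adsorbed n = V_ads / 22414 = 195.5 / 22414 = 8.722227e-03 mol
Liquid volume V_liq = n * M / rho_liq = 8.722227e-03 * 53.0 / 0.925 = 0.49976 cm^3
Specific pore volume V_pore = V_liq / m_sample = 0.49976 / 1.04
V_pore = 0.4805 cm^3/g

0.4805


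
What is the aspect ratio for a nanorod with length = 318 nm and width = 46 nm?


Aspect ratio AR = length / diameter
AR = 318 / 46
AR = 6.91

6.91


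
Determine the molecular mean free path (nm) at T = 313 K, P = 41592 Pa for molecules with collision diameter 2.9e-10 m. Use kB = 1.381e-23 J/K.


Mean free path: lambda = kB*T / (sqrt(2) * pi * d^2 * P)
lambda = 1.381e-23 * 313 / (sqrt(2) * pi * (2.9e-10)^2 * 41592)
lambda = 2.78142e-07 m
lambda = 278.14 nm

278.14


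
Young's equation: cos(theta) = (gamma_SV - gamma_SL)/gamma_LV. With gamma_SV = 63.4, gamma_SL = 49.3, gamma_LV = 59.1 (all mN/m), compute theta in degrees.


cos(theta) = (gamma_SV - gamma_SL) / gamma_LV
cos(theta) = (63.4 - 49.3) / 59.1
cos(theta) = 0.238579
theta = arccos(0.238579) = 76.2 degrees

76.2


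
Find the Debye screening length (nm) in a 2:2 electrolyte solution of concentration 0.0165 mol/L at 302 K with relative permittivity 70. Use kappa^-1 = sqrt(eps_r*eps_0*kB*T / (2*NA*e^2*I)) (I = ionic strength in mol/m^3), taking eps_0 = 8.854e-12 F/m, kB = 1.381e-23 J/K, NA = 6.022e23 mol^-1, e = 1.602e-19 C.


Ionic strength I = 0.0165 * 2^2 * 1000 = 66 mol/m^3
kappa^-1 = sqrt(70 * 8.854e-12 * 1.381e-23 * 302 / (2 * 6.022e23 * (1.602e-19)^2 * 66))
kappa^-1 = 1.126 nm

1.126


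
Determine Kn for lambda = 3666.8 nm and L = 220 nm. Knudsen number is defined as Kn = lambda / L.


Knudsen number Kn = lambda / L
Kn = 3666.8 / 220
Kn = 16.6673

16.6673


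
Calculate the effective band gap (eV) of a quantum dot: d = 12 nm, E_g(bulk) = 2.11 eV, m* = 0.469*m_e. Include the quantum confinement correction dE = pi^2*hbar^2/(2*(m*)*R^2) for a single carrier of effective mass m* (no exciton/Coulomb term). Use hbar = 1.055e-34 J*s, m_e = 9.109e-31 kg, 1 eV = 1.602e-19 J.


Radius R = 12/2 nm = 6e-09 m
Confinement energy dE = pi^2 * hbar^2 / (2 * m_eff * m_e * R^2)
dE = pi^2 * (1.055e-34)^2 / (2 * 0.469 * 9.109e-31 * (6e-09)^2) J, divided by 1.602e-19 J/eV
dE = 0.0223 eV
Total band gap = E_g(bulk) + dE = 2.11 + 0.0223 = 2.1323 eV

2.1323


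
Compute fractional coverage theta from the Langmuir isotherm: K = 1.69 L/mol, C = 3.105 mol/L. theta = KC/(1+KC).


Langmuir isotherm: theta = K*C / (1 + K*C)
K*C = 1.69 * 3.105 = 5.24745
theta = 5.24745 / (1 + 5.24745) = 5.24745 / 6.24745
theta = 0.8399

0.8399


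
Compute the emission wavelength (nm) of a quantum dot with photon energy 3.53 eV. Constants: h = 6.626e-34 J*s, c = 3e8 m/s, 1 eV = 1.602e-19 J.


Convert energy: E = 3.53 eV = 3.53 * 1.602e-19 = 5.65506e-19 J
lambda = h*c / E = 6.626e-34 * 3e8 / 5.65506e-19
lambda = 3.51508e-07 m = 351.5 nm

351.5


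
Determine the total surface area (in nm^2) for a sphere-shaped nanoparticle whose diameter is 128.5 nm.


Radius r = 128.5/2 = 64.25 nm
Surface area SA = 4 * pi * r^2
SA = 4 * pi * (64.25)^2
SA = 51874.76 nm^2

51874.76


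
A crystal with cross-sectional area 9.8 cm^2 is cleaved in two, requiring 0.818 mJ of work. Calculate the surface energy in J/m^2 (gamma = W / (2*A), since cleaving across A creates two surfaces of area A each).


Convert: A = 9.8 cm^2 = 0.00098 m^2, W = 0.818 mJ = 0.000818 J
Cleaving exposes two faces of area A, so total new surface = 2*A and gamma = W / (2*A)
gamma = 0.000818 / (2 * 0.00098)
gamma = 0.417 J/m^2

0.417


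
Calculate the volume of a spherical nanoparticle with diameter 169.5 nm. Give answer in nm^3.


Radius r = 169.5/2 = 84.75 nm
Volume V = (4/3) * pi * r^3
V = (4/3) * pi * (84.75)^3
V = 2549809.47 nm^3

2549809.47


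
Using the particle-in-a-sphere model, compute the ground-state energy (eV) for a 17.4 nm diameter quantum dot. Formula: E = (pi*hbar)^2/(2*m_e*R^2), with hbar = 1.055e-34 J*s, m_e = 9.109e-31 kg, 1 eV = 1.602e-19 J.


Radius R = 17.4/2 = 8.7 nm = 8.7e-09 m
E = (pi * 1.055e-34)^2 / (2 * 9.109e-31 * (8.7e-09)^2)
E(J) = 7.96646e-22
E = E(J) / 1.602e-19 = 0.005 eV

0.005


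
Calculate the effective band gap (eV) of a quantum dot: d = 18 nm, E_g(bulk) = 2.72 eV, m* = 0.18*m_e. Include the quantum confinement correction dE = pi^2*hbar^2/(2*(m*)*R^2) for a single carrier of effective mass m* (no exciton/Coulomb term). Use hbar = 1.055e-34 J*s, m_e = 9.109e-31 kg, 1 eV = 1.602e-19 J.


Radius R = 18/2 nm = 9e-09 m
Confinement energy dE = pi^2 * hbar^2 / (2 * m_eff * m_e * R^2)
dE = pi^2 * (1.055e-34)^2 / (2 * 0.18 * 9.109e-31 * (9e-09)^2) J, divided by 1.602e-19 J/eV
dE = 0.0258 eV
Total band gap = E_g(bulk) + dE = 2.72 + 0.0258 = 2.7458 eV

2.7458


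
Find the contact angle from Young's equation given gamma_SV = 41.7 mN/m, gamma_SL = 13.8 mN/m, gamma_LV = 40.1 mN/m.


cos(theta) = (gamma_SV - gamma_SL) / gamma_LV
cos(theta) = (41.7 - 13.8) / 40.1
cos(theta) = 0.695761
theta = arccos(0.695761) = 45.91 degrees

45.91


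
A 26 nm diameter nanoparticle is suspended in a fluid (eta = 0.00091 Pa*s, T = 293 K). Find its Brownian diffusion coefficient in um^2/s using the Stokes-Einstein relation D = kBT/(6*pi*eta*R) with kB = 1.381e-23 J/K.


Radius R = 26/2 = 13 nm = 1.3e-08 m
D = kB*T / (6*pi*eta*R)
D = 1.381e-23 * 293 / (6 * pi * 0.00091 * 1.3e-08)
D = 1.81458e-11 m^2/s = 18.146 um^2/s

18.146


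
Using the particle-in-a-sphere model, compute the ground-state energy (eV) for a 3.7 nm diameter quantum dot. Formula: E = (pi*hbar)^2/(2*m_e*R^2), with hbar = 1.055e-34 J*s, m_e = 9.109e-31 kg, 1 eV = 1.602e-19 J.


Radius R = 3.7/2 = 1.85 nm = 1.85e-09 m
E = (pi * 1.055e-34)^2 / (2 * 9.109e-31 * (1.85e-09)^2)
E(J) = 1.76182e-20
E = E(J) / 1.602e-19 = 0.11 eV

0.11


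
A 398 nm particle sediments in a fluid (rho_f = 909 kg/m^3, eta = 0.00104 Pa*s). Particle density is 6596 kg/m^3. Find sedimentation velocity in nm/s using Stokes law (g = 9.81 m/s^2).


Radius R = 398/2 nm = 1.99e-07 m
Density difference = 6596 - 909 = 5687 kg/m^3
v = 2 * R^2 * (rho_p - rho_f) * g / (9 * eta)
v = 2 * (1.99e-07)^2 * 5687 * 9.81 / (9 * 0.00104)
v = 4.72077e-07 m/s = 472.0767 nm/s

472.0767


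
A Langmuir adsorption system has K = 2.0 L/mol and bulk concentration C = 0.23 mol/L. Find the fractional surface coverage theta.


Langmuir isotherm: theta = K*C / (1 + K*C)
K*C = 2.0 * 0.23 = 0.46
theta = 0.46 / (1 + 0.46) = 0.46 / 1.46
theta = 0.3151

0.3151


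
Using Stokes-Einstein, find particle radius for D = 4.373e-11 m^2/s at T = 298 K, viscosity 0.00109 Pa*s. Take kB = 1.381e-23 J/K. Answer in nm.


Stokes-Einstein: R = kB*T / (6*pi*eta*D)
R = 1.381e-23 * 298 / (6 * pi * 0.00109 * 4.373e-11)
R = 4.58039e-09 m = 4.58 nm

4.58


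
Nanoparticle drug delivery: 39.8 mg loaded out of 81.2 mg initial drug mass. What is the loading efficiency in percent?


Drug loading efficiency = (drug loaded / drug initial) * 100
DLE = 39.8 / 81.2 * 100
DLE = 0.4901 * 100
DLE = 49.01%

49.01


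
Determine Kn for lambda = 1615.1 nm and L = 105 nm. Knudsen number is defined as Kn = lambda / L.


Knudsen number Kn = lambda / L
Kn = 1615.1 / 105
Kn = 15.3819

15.3819


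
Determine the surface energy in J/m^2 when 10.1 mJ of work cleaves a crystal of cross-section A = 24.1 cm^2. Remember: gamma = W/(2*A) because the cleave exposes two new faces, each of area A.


Convert: A = 24.1 cm^2 = 0.00241 m^2, W = 10.1 mJ = 0.0101 J
Cleaving exposes two faces of area A, so total new surface = 2*A and gamma = W / (2*A)
gamma = 0.0101 / (2 * 0.00241)
gamma = 2.095 J/m^2

2.095


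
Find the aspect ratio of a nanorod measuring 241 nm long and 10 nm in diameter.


Aspect ratio AR = length / diameter
AR = 241 / 10
AR = 24.1

24.1


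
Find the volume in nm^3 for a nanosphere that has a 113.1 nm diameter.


Radius r = 113.1/2 = 56.55 nm
Volume V = (4/3) * pi * r^3
V = (4/3) * pi * (56.55)^3
V = 757506.63 nm^3

757506.63


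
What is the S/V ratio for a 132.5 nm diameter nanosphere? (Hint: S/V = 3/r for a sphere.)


Radius r = 132.5/2 = 66.25 nm
S/V = 3 / r = 3 / 66.25
S/V = 0.0453 nm^-1

0.0453


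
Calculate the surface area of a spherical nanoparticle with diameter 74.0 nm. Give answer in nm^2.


Radius r = 74.0/2 = 37 nm
Surface area SA = 4 * pi * r^2
SA = 4 * pi * (37)^2
SA = 17203.36 nm^2

17203.36


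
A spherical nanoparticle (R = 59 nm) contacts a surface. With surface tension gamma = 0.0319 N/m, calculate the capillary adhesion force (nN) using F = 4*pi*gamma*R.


Convert radius: R = 59 nm = 5.9e-08 m
F = 4 * pi * gamma * R
F = 4 * pi * 0.0319 * 5.9e-08
F = 2.36512e-08 N = 23.6512 nN

23.6512


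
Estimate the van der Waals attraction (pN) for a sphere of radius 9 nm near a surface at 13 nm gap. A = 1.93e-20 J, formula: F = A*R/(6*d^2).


Convert to SI: R = 9 nm = 9e-09 m, d = 13 nm = 1.3e-08 m
F = A * R / (6 * d^2)
F = 1.93e-20 * 9e-09 / (6 * (1.3e-08)^2)
F = 1.71302e-13 N = 0.171 pN

0.171


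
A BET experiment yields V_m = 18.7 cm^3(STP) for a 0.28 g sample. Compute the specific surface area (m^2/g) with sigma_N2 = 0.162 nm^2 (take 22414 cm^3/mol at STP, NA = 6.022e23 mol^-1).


Number of moles in monolayer = V_m / 22414 = 18.7 / 22414 = 0.0008343
Number of molecules = moles * NA = 0.0008343 * 6.022e23
SA = molecules * sigma / mass
SA = (18.7 / 22414) * 6.022e23 * 0.162e-18 / 0.28
SA = 290.7 m^2/g

290.7


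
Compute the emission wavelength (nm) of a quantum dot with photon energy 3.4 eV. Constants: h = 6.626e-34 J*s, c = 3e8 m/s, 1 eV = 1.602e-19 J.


Convert energy: E = 3.4 eV = 3.4 * 1.602e-19 = 5.4468e-19 J
lambda = h*c / E = 6.626e-34 * 3e8 / 5.4468e-19
lambda = 3.64948e-07 m = 364.9 nm

364.9


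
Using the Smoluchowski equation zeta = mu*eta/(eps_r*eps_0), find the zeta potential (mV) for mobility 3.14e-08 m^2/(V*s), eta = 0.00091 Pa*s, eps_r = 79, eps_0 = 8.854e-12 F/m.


Smoluchowski equation: zeta = mu * eta / (eps_r * eps_0)
zeta = 3.14e-08 * 0.00091 / (79 * 8.854e-12)
zeta = 0.040851 V = 40.85 mV

40.85


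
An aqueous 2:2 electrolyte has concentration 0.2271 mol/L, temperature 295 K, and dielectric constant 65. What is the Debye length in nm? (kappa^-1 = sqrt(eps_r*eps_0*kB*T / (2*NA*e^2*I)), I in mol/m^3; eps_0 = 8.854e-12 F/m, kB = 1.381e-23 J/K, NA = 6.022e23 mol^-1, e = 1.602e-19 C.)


Ionic strength I = 0.2271 * 2^2 * 1000 = 908.4 mol/m^3
kappa^-1 = sqrt(65 * 8.854e-12 * 1.381e-23 * 295 / (2 * 6.022e23 * (1.602e-19)^2 * 908.4))
kappa^-1 = 0.289 nm

0.289


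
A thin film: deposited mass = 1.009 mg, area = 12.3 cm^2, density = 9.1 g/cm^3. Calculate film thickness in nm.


Convert: m = 1.009 mg = 1.0090e-06 kg, A = 12.3 cm^2 = 1.2300e-03 m^2, rho = 9.1 g/cm^3 = 9100 kg/m^3
t = m / (A * rho)
t = 1.0090e-06 / (1.2300e-03 * 9100)
t = 9.0146e-08 m = 90.1 nm

90.1


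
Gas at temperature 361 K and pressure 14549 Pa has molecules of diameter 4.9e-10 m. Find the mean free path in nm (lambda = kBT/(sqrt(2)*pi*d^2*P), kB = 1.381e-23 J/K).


Mean free path: lambda = kB*T / (sqrt(2) * pi * d^2 * P)
lambda = 1.381e-23 * 361 / (sqrt(2) * pi * (4.9e-10)^2 * 14549)
lambda = 3.21226e-07 m
lambda = 321.23 nm

321.23


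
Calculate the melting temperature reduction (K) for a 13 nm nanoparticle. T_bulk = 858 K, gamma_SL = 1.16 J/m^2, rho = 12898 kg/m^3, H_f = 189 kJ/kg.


Radius R = 13/2 = 6.5 nm = 6.5e-09 m
Convert H_f = 189 kJ/kg = 189000 J/kg
dT = 2 * gamma_SL * T_bulk / (rho * H_f * R)
dT = 2 * 1.16 * 858 / (12898 * 189000 * 6.5e-09)
dT = 125.6 K

125.6


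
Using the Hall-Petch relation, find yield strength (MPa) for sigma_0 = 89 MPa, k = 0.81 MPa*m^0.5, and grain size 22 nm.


d = 22 nm = 2.2e-08 m
sqrt(d) = 0.000148324
Hall-Petch contribution = k / sqrt(d) = 0.81 / 0.000148324 = 5461.0 MPa
sigma = sigma_0 + k/sqrt(d) = 89 + 5461.0 = 5550.0 MPa

5550.0


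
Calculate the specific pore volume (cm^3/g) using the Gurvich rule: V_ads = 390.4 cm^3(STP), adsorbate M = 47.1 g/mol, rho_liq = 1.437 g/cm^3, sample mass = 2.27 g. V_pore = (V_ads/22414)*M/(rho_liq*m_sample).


Moles adsorbed n = V_ads / 22414 = 390.4 / 22414 = 1.741769e-02 mol
Liquid volume V_liq = n * M / rho_liq = 1.741769e-02 * 47.1 / 1.437 = 0.57089 cm^3
Specific pore volume V_pore = V_liq / m_sample = 0.57089 / 2.27
V_pore = 0.2515 cm^3/g

0.2515


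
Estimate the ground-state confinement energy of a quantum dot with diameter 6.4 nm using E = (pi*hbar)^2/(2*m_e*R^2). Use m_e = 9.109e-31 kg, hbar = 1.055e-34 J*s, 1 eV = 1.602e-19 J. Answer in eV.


Radius R = 6.4/2 = 3.2 nm = 3.2e-09 m
E = (pi * 1.055e-34)^2 / (2 * 9.109e-31 * (3.2e-09)^2)
E(J) = 5.88849e-21
E = E(J) / 1.602e-19 = 0.0368 eV

0.0368


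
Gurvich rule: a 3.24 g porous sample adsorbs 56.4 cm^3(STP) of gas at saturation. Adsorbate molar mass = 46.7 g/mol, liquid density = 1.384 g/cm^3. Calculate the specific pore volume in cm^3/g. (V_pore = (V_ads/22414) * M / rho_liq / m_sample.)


Moles adsorbed n = V_ads / 22414 = 56.4 / 22414 = 2.516284e-03 mol
Liquid volume V_liq = n * M / rho_liq = 2.516284e-03 * 46.7 / 1.384 = 0.08491 cm^3
Specific pore volume V_pore = V_liq / m_sample = 0.08491 / 3.24
V_pore = 0.0262 cm^3/g

0.0262


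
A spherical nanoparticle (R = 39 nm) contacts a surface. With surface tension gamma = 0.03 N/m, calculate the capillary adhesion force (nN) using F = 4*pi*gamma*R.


Convert radius: R = 39 nm = 3.9e-08 m
F = 4 * pi * gamma * R
F = 4 * pi * 0.03 * 3.9e-08
F = 1.47027e-08 N = 14.7027 nN

14.7027


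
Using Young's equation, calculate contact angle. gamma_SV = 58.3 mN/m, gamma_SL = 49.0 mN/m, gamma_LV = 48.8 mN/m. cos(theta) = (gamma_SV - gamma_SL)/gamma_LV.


cos(theta) = (gamma_SV - gamma_SL) / gamma_LV
cos(theta) = (58.3 - 49.0) / 48.8
cos(theta) = 0.190574
theta = arccos(0.190574) = 79.01 degrees

79.01


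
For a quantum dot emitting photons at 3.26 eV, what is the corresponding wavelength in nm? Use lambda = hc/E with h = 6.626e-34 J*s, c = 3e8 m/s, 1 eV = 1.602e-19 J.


Convert energy: E = 3.26 eV = 3.26 * 1.602e-19 = 5.22252e-19 J
lambda = h*c / E = 6.626e-34 * 3e8 / 5.22252e-19
lambda = 3.80621e-07 m = 380.6 nm

380.6


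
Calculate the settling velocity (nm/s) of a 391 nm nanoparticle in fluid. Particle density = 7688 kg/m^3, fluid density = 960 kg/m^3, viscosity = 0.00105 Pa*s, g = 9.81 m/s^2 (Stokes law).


Radius R = 391/2 nm = 1.955e-07 m
Density difference = 7688 - 960 = 6728 kg/m^3
v = 2 * R^2 * (rho_p - rho_f) * g / (9 * eta)
v = 2 * (1.955e-07)^2 * 6728 * 9.81 / (9 * 0.00105)
v = 5.33884e-07 m/s = 533.8837 nm/s

533.8837


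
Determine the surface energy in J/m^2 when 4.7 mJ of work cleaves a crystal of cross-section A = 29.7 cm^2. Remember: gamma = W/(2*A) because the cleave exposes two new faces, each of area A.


Convert: A = 29.7 cm^2 = 0.00297 m^2, W = 4.7 mJ = 0.0047 J
Cleaving exposes two faces of area A, so total new surface = 2*A and gamma = W / (2*A)
gamma = 0.0047 / (2 * 0.00297)
gamma = 0.791 J/m^2

0.791


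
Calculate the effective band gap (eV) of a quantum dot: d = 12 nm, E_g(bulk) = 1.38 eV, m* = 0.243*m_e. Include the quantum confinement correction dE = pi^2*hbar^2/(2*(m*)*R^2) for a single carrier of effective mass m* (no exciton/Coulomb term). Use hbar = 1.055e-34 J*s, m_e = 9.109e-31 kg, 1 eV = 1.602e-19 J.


Radius R = 12/2 nm = 6e-09 m
Confinement energy dE = pi^2 * hbar^2 / (2 * m_eff * m_e * R^2)
dE = pi^2 * (1.055e-34)^2 / (2 * 0.243 * 9.109e-31 * (6e-09)^2) J, divided by 1.602e-19 J/eV
dE = 0.043 eV
Total band gap = E_g(bulk) + dE = 1.38 + 0.043 = 1.423 eV

1.423


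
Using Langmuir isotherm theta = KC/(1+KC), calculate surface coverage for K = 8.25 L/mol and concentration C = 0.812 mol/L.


Langmuir isotherm: theta = K*C / (1 + K*C)
K*C = 8.25 * 0.812 = 6.699
theta = 6.699 / (1 + 6.699) = 6.699 / 7.699
theta = 0.8701

0.8701


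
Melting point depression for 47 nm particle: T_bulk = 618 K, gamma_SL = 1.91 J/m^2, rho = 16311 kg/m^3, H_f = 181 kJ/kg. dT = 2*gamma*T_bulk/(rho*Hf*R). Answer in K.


Radius R = 47/2 = 23.5 nm = 2.35e-08 m
Convert H_f = 181 kJ/kg = 181000 J/kg
dT = 2 * gamma_SL * T_bulk / (rho * H_f * R)
dT = 2 * 1.91 * 618 / (16311 * 181000 * 2.35e-08)
dT = 34.0 K

34.0


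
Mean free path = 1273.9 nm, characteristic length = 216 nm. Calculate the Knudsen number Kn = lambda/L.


Knudsen number Kn = lambda / L
Kn = 1273.9 / 216
Kn = 5.8977

5.8977


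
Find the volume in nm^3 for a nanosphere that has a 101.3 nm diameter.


Radius r = 101.3/2 = 50.65 nm
Volume V = (4/3) * pi * r^3
V = (4/3) * pi * (50.65)^3
V = 544285.74 nm^3

544285.74


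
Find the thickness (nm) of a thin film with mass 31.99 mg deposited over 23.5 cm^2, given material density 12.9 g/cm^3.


Convert: m = 31.99 mg = 3.1990e-05 kg, A = 23.5 cm^2 = 2.3500e-03 m^2, rho = 12.9 g/cm^3 = 12900 kg/m^3
t = m / (A * rho)
t = 3.1990e-05 / (2.3500e-03 * 12900)
t = 1.0553e-06 m = 1055.3 nm

1055.3


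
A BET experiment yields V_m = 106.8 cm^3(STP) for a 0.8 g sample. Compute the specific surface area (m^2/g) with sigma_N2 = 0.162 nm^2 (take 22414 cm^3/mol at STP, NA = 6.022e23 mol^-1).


Number of moles in monolayer = V_m / 22414 = 106.8 / 22414 = 0.00476488
Number of molecules = moles * NA = 0.00476488 * 6.022e23
SA = molecules * sigma / mass
SA = (106.8 / 22414) * 6.022e23 * 0.162e-18 / 0.8
SA = 581.1 m^2/g

581.1


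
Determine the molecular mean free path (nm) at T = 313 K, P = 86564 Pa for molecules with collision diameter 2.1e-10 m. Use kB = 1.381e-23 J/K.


Mean free path: lambda = kB*T / (sqrt(2) * pi * d^2 * P)
lambda = 1.381e-23 * 313 / (sqrt(2) * pi * (2.1e-10)^2 * 86564)
lambda = 2.54857e-07 m
lambda = 254.86 nm

254.86


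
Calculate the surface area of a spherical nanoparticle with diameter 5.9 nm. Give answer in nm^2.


Radius r = 5.9/2 = 2.95 nm
Surface area SA = 4 * pi * r^2
SA = 4 * pi * (2.95)^2
SA = 109.36 nm^2

109.36


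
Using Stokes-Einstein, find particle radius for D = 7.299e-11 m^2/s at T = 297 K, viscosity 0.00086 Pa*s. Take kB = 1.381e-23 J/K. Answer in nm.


Stokes-Einstein: R = kB*T / (6*pi*eta*D)
R = 1.381e-23 * 297 / (6 * pi * 0.00086 * 7.299e-11)
R = 3.46647e-09 m = 3.47 nm

3.47


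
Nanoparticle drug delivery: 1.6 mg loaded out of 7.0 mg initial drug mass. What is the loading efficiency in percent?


Drug loading efficiency = (drug loaded / drug initial) * 100
DLE = 1.6 / 7.0 * 100
DLE = 0.2286 * 100
DLE = 22.86%

22.86


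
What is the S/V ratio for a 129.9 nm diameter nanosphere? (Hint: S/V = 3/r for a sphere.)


Radius r = 129.9/2 = 64.95 nm
S/V = 3 / r = 3 / 64.95
S/V = 0.0462 nm^-1

0.0462


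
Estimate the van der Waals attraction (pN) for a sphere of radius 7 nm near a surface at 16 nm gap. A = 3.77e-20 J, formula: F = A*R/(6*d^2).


Convert to SI: R = 7 nm = 7e-09 m, d = 16 nm = 1.6e-08 m
F = A * R / (6 * d^2)
F = 3.77e-20 * 7e-09 / (6 * (1.6e-08)^2)
F = 1.7181e-13 N = 0.172 pN

0.172


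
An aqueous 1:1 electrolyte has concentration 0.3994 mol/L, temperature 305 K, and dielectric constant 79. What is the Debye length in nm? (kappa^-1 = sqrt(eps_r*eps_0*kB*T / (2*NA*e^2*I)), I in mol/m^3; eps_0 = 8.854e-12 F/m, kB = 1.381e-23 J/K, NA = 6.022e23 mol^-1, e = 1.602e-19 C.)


Ionic strength I = 0.3994 * 1^2 * 1000 = 399.4 mol/m^3
kappa^-1 = sqrt(79 * 8.854e-12 * 1.381e-23 * 305 / (2 * 6.022e23 * (1.602e-19)^2 * 399.4))
kappa^-1 = 0.489 nm

0.489
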